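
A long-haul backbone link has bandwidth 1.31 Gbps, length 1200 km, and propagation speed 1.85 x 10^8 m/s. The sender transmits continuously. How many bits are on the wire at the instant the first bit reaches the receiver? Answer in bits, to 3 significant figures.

Propagation delay = 1200000 / 185000000 = 0.00648649 s.
BDP = R × t_prop = 1310000000 × 0.00648649 = 8497300 bits.

8500000 bits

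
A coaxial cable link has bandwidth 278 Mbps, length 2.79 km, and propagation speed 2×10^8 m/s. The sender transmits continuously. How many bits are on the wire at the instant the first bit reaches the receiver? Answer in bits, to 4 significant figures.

3878 bits

Propagation delay = 2790 / 200000000 = 1.395e-05 s.
BDP = R × t_prop = 278000000 × 1.395e-05 = 3878.1 bits.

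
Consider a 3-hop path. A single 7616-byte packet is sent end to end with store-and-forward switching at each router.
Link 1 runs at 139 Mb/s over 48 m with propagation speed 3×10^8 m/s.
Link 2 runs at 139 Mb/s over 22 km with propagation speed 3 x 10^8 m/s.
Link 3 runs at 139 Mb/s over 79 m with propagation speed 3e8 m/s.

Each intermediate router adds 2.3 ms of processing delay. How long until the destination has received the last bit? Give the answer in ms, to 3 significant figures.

5.99 ms

L = 7616 × 8 = 60928 bits.
Transmission delay per hop = L/R = 60928/139000000 = 0.438331 ms; 3 hops → 1.31499 ms.
Propagation delays (d/s per hop): 0.00016, 0.0733333, 0.000263333 ms; sum = 0.0737567 ms.
Processing at 2 router(s): 2 × 2.3 ms = 4.6 ms.
End-to-end = 5.99 ms.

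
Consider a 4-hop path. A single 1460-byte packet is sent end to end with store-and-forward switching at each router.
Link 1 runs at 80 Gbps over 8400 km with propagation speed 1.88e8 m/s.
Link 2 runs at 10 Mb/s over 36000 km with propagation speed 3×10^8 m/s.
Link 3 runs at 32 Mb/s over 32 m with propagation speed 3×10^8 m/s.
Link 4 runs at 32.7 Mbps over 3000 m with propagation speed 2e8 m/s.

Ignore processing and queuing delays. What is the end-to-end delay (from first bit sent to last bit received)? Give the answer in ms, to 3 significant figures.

167 ms

L = 1460 × 8 = 11680 bits.
Transmission delays (L/R per hop): 0.000146, 1.168, 0.365, 0.357187 ms; sum = 1.89033 ms.
Propagation delays (d/s per hop): 44.6809, 120, 0.000106667, 0.015 ms; sum = 164.696 ms.
End-to-end = 167 ms.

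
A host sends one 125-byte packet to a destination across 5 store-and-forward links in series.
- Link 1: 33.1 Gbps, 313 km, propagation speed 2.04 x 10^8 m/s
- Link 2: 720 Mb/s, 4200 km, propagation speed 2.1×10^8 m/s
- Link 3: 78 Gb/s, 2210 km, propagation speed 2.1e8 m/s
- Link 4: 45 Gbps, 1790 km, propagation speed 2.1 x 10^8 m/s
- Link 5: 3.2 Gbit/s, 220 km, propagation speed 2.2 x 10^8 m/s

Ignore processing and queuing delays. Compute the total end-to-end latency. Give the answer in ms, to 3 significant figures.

L = 125 × 8 = 1000 bits.
Transmission delays (L/R per hop): 3.02115e-05, 0.00138889, 1.28205e-05, 2.22222e-05, 0.0003125 ms; sum = 0.00176664 ms.
Propagation delays (d/s per hop): 1.53431, 20, 10.5238, 8.52381, 1 ms; sum = 41.5819 ms.
End-to-end = 41.6 ms.

41.6 ms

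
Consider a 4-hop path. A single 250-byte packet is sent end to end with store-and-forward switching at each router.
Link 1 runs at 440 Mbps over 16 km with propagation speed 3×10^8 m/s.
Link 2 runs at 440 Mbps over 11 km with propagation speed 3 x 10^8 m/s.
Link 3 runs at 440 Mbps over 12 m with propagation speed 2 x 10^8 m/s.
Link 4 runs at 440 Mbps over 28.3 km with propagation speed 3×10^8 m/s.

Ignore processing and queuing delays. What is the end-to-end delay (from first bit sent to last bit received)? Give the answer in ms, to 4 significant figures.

L = 250 × 8 = 2000 bits.
Transmission delay per hop = L/R = 2000/440000000 = 0.00454545 ms; 4 hops → 0.0181818 ms.
Propagation delays (d/s per hop): 0.0533333, 0.0366667, 6e-05, 0.0943333 ms; sum = 0.184393 ms.
End-to-end = 0.2026 ms.

0.2026 ms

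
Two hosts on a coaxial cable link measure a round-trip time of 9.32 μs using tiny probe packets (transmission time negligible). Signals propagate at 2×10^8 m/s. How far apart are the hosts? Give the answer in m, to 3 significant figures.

932 m

One-way propagation = RTT/2 = 4.66 μs.
d = s × t = 200000000 × 4.66e-06 = 932 m.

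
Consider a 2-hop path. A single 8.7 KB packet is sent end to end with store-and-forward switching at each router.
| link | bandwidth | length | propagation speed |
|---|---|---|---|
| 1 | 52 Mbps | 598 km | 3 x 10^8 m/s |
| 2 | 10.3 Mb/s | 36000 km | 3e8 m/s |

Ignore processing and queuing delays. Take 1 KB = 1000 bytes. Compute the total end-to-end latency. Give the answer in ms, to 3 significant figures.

130 ms

L = 69600 bits.
Transmission delays (L/R per hop): 1.33846, 6.75728 ms; sum = 8.09574 ms.
Propagation delays (d/s per hop): 1.99333, 120 ms; sum = 121.993 ms.
End-to-end = 130 ms.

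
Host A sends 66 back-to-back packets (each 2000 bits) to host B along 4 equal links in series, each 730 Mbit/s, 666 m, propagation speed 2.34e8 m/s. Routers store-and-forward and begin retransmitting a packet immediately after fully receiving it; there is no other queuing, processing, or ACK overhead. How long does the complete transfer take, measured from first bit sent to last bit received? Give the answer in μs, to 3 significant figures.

Per-hop transmission t_tx = L/R = 2000/730000000 = 2.73973 μs.
Per-hop propagation t_prop = 666/234000000 = 2.84615 μs.
Pipeline fill: first packet needs 4·t_tx to clear all hops; remaining 65 packets each add one t_tx.
Total = (4+66-1)·t_tx + 4·t_prop = 69·2.73973 + 4·2.84615 = 200 μs.

200 μs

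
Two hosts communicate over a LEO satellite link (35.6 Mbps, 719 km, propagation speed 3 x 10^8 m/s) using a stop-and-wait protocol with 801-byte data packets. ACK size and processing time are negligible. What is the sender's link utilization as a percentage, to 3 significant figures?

3.62 %

t_tx = L/R = 6408/35600000 = 0.00018 s.
t_prop = 719000/300000000 = 0.00239667 s; RTT = 0.00479333 s.
Cycle = t_tx + RTT = 0.00497333 s.
Utilization = t_tx / cycle = 0.00018/0.00497333 = 3.62 %.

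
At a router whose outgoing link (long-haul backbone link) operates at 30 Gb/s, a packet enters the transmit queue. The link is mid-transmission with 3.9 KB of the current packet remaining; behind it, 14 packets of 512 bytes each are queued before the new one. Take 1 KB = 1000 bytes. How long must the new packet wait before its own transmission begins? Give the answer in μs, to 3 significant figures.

2.95 μs

Each queued packet: L/R = 4096/30000000000 = 0.136533 μs.
14 queued → 1.91147 μs.
Plus remaining 31200 bits of current packet: 1.04 μs.
Queuing delay = 2.95 μs.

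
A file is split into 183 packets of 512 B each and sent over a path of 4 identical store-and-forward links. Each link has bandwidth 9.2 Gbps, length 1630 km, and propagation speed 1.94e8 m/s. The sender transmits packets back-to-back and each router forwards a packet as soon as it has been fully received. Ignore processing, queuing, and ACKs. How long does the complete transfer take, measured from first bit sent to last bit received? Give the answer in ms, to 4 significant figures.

33.69 ms

Per-hop transmission t_tx = L/R = 4096/9200000000 = 0.000445217 ms.
Per-hop propagation t_prop = 1630000/194000000 = 8.40206 ms.
Pipeline fill: first packet needs 4·t_tx to clear all hops; remaining 182 packets each add one t_tx.
Total = (4+183-1)·t_tx + 4·t_prop = 186·0.000445217 + 4·8.40206 = 33.69 ms.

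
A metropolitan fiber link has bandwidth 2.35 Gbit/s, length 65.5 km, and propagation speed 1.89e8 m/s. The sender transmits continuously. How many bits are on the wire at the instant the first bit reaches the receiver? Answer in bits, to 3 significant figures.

814000 bits

Propagation delay = 65500 / 189000000 = 0.000346561 s.
BDP = R × t_prop = 2350000000 × 0.000346561 = 814418 bits.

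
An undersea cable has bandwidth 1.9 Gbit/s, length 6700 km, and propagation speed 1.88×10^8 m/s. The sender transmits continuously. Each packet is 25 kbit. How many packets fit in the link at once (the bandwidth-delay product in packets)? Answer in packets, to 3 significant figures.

2710 packets

Propagation delay = 6700000 / 188000000 = 0.0356383 s.
BDP = R × t_prop = 1900000000 × 0.0356383 = 67712800 bits.
In packets of 25000 bits: 2710 packets.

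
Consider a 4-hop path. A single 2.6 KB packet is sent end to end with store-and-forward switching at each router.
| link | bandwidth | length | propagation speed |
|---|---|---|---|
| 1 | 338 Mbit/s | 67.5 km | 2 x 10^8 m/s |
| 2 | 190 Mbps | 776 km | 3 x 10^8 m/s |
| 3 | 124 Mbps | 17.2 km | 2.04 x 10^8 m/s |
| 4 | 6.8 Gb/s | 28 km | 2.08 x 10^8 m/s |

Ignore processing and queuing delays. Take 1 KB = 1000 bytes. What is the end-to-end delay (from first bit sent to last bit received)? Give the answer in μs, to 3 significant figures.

L = 20800 bits.
Transmission delays (L/R per hop): 61.5385, 109.474, 167.742, 3.05882 μs; sum = 341.813 μs.
Propagation delays (d/s per hop): 337.5, 2586.67, 84.3137, 134.615 μs; sum = 3143.1 μs.
End-to-end = 3480 μs.

3480 μs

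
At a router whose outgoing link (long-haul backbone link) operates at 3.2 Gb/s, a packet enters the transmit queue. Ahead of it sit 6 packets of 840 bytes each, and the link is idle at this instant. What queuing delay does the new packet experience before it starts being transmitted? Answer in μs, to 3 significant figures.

12.6 μs

Each queued packet: L/R = 6720/3200000000 = 2.1 μs.
6 queued → 12.6 μs.
Queuing delay = 12.6 μs.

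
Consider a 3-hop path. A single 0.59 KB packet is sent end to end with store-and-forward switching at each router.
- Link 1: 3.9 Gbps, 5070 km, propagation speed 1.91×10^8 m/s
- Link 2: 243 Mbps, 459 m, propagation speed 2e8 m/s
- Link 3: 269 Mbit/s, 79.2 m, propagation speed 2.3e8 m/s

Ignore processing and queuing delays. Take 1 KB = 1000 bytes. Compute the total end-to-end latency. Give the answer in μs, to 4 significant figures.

L = 4720 bits.
Transmission delays (L/R per hop): 1.21026, 19.4239, 17.5465 μs; sum = 38.1806 μs.
Propagation delays (d/s per hop): 26544.5, 2.295, 0.344348 μs; sum = 26547.1 μs.
End-to-end = 26590 μs.

26590 μs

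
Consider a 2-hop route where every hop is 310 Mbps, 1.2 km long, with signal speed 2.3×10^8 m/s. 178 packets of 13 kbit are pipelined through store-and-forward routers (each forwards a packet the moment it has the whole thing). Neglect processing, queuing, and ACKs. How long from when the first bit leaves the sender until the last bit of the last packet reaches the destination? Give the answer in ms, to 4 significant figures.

Per-hop transmission t_tx = L/R = 13000/310000000 = 0.0419355 ms.
Per-hop propagation t_prop = 1200/2.3e+08 = 0.00521739 ms.
Pipeline fill: first packet needs 2·t_tx to clear all hops; remaining 177 packets each add one t_tx.
Total = (2+178-1)·t_tx + 2·t_prop = 179·0.0419355 + 2·0.00521739 = 7.517 ms.

7.517 ms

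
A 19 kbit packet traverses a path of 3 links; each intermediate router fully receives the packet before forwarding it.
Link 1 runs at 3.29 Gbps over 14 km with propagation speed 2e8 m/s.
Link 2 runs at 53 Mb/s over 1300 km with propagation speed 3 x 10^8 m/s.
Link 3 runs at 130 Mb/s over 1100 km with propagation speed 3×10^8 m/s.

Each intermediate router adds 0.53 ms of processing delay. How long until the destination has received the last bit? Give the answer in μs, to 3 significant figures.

L = 19000 bits.
Transmission delays (L/R per hop): 5.77508, 358.491, 146.154 μs; sum = 510.419 μs.
Propagation delays (d/s per hop): 70, 4333.33, 3666.67 μs; sum = 8070 μs.
Processing at 2 router(s): 2 × 0.53 ms = 1060 μs.
End-to-end = 9640 μs.

9640 μs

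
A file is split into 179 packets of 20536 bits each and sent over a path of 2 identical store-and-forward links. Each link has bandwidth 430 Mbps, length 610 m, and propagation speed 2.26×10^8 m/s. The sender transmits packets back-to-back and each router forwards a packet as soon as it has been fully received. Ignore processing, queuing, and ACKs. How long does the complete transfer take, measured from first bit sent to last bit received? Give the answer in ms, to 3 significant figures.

8.60 ms

Per-hop transmission t_tx = L/R = 20536/430000000 = 0.0477581 ms.
Per-hop propagation t_prop = 610/2.26e+08 = 0.00269912 ms.
Pipeline fill: first packet needs 2·t_tx to clear all hops; remaining 178 packets each add one t_tx.
Total = (2+179-1)·t_tx + 2·t_prop = 180·0.0477581 + 2·0.00269912 = 8.60 ms.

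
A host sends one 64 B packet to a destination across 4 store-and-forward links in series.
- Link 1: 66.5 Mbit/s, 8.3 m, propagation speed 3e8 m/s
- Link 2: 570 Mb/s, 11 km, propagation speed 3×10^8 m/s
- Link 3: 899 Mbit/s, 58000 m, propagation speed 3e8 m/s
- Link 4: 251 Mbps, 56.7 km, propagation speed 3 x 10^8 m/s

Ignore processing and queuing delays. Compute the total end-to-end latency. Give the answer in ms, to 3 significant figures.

L = 64 × 8 = 512 bits.
Transmission delays (L/R per hop): 0.00769925, 0.000898246, 0.000569522, 0.00203984 ms; sum = 0.0112069 ms.
Propagation delays (d/s per hop): 2.76667e-05, 0.0366667, 0.193333, 0.189 ms; sum = 0.419028 ms.
End-to-end = 0.430 ms.

0.430 ms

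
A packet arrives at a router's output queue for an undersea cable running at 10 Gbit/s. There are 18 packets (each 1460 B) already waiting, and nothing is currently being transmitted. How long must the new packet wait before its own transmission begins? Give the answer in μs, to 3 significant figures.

Each queued packet: L/R = 11680/10000000000 = 1.168 μs.
18 queued → 21.024 μs.
Queuing delay = 21.0 μs.

21.0 μs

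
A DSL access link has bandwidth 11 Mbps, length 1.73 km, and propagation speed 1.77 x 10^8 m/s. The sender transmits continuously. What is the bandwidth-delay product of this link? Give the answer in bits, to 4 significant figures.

107.5 bits

Propagation delay = 1730 / 177000000 = 9.77401e-06 s.
BDP = R × t_prop = 11000000 × 9.77401e-06 = 107.514 bits.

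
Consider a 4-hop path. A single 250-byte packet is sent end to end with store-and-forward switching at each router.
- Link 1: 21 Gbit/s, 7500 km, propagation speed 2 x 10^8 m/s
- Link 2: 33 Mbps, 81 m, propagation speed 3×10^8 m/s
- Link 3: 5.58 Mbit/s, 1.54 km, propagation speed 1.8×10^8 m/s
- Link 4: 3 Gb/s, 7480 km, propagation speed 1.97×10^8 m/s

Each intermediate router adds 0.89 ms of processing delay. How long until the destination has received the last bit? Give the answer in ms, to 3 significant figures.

L = 250 × 8 = 2000 bits.
Transmission delays (L/R per hop): 9.52381e-05, 0.0606061, 0.358423, 0.000666667 ms; sum = 0.419791 ms.
Propagation delays (d/s per hop): 37.5, 0.00027, 0.00855556, 37.9695 ms; sum = 75.4784 ms.
Processing at 3 router(s): 3 × 0.89 ms = 2.67 ms.
End-to-end = 78.6 ms.

78.6 ms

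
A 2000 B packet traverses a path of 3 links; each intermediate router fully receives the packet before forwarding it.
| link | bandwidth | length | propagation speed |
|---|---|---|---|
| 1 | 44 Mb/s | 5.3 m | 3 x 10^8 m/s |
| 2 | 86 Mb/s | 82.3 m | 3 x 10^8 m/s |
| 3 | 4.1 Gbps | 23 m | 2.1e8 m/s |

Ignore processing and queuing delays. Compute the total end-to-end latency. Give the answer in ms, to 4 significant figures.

0.5540 ms

L = 2000 × 8 = 16000 bits.
Transmission delays (L/R per hop): 0.363636, 0.186047, 0.00390244 ms; sum = 0.553585 ms.
Propagation delays (d/s per hop): 1.76667e-05, 0.000274333, 0.000109524 ms; sum = 0.000401524 ms.
End-to-end = 0.5540 ms.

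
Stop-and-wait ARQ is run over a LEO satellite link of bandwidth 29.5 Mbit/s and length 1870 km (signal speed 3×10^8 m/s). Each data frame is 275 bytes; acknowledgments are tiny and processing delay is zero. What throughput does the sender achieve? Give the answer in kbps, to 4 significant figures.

175.4 kbps

t_tx = L/R = 2200/29500000 = 7.45763e-05 s.
t_prop = 1870000/300000000 = 0.00623333 s; RTT = 0.0124667 s.
Cycle = t_tx + RTT = 0.0125412 s.
Throughput = L / cycle = 2200 / 0.0125412 = 175.4 kbps.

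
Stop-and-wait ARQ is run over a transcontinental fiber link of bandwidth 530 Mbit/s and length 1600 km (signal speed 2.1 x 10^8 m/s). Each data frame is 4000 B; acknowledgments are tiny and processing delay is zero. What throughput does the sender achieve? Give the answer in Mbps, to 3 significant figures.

t_tx = L/R = 32000/530000000 = 6.03774e-05 s.
t_prop = 1600000/210000000 = 0.00761905 s; RTT = 0.0152381 s.
Cycle = t_tx + RTT = 0.0152985 s.
Throughput = L / cycle = 32000 / 0.0152985 = 2.09 Mbps.

2.09 Mbps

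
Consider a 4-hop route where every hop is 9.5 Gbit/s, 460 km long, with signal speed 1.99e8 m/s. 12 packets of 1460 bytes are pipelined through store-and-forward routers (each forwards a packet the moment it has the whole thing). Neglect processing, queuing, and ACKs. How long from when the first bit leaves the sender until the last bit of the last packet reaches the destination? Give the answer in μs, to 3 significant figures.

Per-hop transmission t_tx = L/R = 11680/9500000000 = 1.22947 μs.
Per-hop propagation t_prop = 460000/199000000 = 2311.56 μs.
Pipeline fill: first packet needs 4·t_tx to clear all hops; remaining 11 packets each add one t_tx.
Total = (4+12-1)·t_tx + 4·t_prop = 15·1.22947 + 4·2311.56 = 9260 μs.

9260 μs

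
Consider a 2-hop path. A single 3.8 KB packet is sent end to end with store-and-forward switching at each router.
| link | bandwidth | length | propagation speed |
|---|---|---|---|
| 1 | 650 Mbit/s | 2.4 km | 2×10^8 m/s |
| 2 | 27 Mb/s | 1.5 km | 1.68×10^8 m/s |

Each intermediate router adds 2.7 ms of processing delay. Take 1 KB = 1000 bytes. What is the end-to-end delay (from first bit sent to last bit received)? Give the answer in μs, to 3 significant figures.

3890 μs

L = 30400 bits.
Transmission delays (L/R per hop): 46.7692, 1125.93 μs; sum = 1172.7 μs.
Propagation delays (d/s per hop): 12, 8.92857 μs; sum = 20.9286 μs.
Processing at 1 router(s): 1 × 2.7 ms = 2700 μs.
End-to-end = 3890 μs.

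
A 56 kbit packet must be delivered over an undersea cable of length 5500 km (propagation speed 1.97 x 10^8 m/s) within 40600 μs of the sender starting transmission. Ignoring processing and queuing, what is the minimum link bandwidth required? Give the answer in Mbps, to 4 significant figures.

4.416 Mbps

Propagation delay = 5500000 / 197000000 = 27918.8 μs.
Transmission budget = 40600 − 27918.8 = 12681.2 μs.
R ≥ L / t_tx = 56000 bits / 0.0126812 s = 4.416 Mbps.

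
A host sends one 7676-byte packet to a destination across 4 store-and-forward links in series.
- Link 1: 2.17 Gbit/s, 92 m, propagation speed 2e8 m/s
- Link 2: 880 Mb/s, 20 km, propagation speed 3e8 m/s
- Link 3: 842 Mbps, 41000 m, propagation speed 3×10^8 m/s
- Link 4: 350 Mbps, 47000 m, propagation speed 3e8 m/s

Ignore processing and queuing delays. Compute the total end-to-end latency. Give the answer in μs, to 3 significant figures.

L = 7676 × 8 = 61408 bits.
Transmission delays (L/R per hop): 28.2986, 69.7818, 72.9311, 175.451 μs; sum = 346.463 μs.
Propagation delays (d/s per hop): 0.46, 66.6667, 136.667, 156.667 μs; sum = 360.46 μs.
End-to-end = 707 μs.

707 μs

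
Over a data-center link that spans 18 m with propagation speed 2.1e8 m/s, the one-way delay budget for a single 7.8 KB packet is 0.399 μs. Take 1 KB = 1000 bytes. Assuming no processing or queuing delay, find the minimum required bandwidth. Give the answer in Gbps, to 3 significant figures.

199 Gbps

L = 62400 bits.
Propagation delay = 18 / 210000000 = 0.0857143 μs.
Transmission budget = 0.399 − 0.0857143 = 0.313286 μs.
R ≥ L / t_tx = 62400 bits / 3.13286e-07 s = 199 Gbps.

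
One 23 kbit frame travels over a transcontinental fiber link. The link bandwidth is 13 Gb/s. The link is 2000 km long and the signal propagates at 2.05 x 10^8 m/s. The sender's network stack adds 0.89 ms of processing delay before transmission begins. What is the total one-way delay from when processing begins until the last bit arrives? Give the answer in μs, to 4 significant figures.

10650 μs

L = 23000 bits.
Transmission delay = L/R = 23000 / 13000000000 = 1.76923 μs.
Propagation delay = d/s = 2000000 m / 2.05e+08 m/s = 9756.1 μs.
Plus processing delay 0.89 ms = 890 μs.
Total = 10650 μs.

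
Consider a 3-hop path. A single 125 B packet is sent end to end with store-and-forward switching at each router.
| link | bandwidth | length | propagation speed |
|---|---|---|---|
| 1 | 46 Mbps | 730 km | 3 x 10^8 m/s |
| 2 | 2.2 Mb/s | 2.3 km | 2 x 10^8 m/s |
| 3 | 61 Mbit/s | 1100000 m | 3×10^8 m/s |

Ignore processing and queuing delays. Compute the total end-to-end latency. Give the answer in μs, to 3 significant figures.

L = 125 × 8 = 1000 bits.
Transmission delays (L/R per hop): 21.7391, 454.545, 16.3934 μs; sum = 492.678 μs.
Propagation delays (d/s per hop): 2433.33, 11.5, 3666.67 μs; sum = 6111.5 μs.
End-to-end = 6600 μs.

6600 μs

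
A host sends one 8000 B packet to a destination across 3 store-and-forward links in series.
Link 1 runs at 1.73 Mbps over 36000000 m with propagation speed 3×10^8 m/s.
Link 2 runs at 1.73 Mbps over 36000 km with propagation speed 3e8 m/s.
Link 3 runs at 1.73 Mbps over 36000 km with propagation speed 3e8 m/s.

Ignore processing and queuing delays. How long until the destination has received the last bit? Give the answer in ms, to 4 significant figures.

L = 8000 × 8 = 64000 bits.
Transmission delay per hop = L/R = 64000/1730000 = 36.9942 ms; 3 hops → 110.983 ms.
Propagation delays (d/s per hop): 120, 120, 120 ms; sum = 360 ms.
End-to-end = 471.0 ms.

471.0 ms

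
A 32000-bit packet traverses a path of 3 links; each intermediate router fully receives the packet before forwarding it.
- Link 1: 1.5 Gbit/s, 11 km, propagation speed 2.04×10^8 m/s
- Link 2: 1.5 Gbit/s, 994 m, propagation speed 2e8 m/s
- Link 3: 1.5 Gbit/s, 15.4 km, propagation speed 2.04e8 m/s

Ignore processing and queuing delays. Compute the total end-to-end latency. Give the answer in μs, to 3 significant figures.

Transmission delay per hop = L/R = 32000/1500000000 = 21.3333 μs; 3 hops → 64 μs.
Propagation delays (d/s per hop): 53.9216, 4.97, 75.4902 μs; sum = 134.382 μs.
End-to-end = 198 μs.

198 μs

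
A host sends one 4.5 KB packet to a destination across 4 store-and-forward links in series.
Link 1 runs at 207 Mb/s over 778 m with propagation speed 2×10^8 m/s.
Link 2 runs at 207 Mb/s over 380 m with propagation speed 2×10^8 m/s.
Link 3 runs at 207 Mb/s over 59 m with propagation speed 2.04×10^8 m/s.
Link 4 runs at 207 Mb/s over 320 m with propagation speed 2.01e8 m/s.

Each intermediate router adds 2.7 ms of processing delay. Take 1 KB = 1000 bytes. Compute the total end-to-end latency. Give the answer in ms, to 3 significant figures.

L = 36000 bits.
Transmission delay per hop = L/R = 36000/207000000 = 0.173913 ms; 4 hops → 0.695652 ms.
Propagation delays (d/s per hop): 0.00389, 0.0019, 0.000289216, 0.00159204 ms; sum = 0.00767126 ms.
Processing at 3 router(s): 3 × 2.7 ms = 8.1 ms.
End-to-end = 8.80 ms.

8.80 ms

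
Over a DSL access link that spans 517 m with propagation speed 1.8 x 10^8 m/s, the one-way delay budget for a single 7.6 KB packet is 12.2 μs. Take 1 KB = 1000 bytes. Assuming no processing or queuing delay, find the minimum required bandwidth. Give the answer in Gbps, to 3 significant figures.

6.52 Gbps

L = 60800 bits.
Propagation delay = 517 / 180000000 = 2.87222 μs.
Transmission budget = 12.2 − 2.87222 = 9.32778 μs.
R ≥ L / t_tx = 60800 bits / 9.32778e-06 s = 6.52 Gbps.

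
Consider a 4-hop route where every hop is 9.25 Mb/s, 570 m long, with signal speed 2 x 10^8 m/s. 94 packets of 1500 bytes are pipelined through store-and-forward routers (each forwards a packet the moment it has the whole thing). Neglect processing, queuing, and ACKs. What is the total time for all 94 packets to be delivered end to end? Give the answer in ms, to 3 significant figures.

Per-hop transmission t_tx = L/R = 12000/9250000 = 1.2973 ms.
Per-hop propagation t_prop = 570/200000000 = 0.00285 ms.
Pipeline fill: first packet needs 4·t_tx to clear all hops; remaining 93 packets each add one t_tx.
Total = (4+94-1)·t_tx + 4·t_prop = 97·1.2973 + 4·0.00285 = 126 ms.

126 ms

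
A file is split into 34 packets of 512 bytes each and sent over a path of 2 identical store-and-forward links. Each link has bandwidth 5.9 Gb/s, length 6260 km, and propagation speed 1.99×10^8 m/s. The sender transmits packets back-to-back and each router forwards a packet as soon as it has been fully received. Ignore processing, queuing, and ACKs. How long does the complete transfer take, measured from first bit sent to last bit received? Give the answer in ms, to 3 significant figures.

62.9 ms

Per-hop transmission t_tx = L/R = 4096/5900000000 = 0.000694237 ms.
Per-hop propagation t_prop = 6260000/199000000 = 31.4573 ms.
Pipeline fill: first packet needs 2·t_tx to clear all hops; remaining 33 packets each add one t_tx.
Total = (2+34-1)·t_tx + 2·t_prop = 35·0.000694237 + 2·31.4573 = 62.9 ms.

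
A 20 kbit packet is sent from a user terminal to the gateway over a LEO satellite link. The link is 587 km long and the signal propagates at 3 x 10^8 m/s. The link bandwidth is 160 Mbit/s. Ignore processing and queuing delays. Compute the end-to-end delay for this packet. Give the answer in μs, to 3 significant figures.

L = 20000 bits.
Transmission delay = L/R = 20000 / 160000000 = 125 μs.
Propagation delay = d/s = 587000 m / 300000000 m/s = 1956.67 μs.
Total = 2080 μs.

2080 μs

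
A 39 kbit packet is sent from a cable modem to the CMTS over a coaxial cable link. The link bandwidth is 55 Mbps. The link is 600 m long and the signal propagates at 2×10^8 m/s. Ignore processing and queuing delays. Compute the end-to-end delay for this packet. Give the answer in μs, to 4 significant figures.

L = 39000 bits.
Transmission delay = L/R = 39000 / 55000000 = 709.091 μs.
Propagation delay = d/s = 600 m / 200000000 m/s = 3 μs.
Total = 712.1 μs.

712.1 μs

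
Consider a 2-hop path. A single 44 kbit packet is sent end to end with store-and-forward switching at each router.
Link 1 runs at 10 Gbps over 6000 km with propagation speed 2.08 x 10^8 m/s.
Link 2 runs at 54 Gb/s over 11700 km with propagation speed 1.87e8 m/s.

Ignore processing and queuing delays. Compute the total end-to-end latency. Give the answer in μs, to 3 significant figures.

91400 μs

L = 44000 bits.
Transmission delays (L/R per hop): 4.4, 0.814815 μs; sum = 5.21481 μs.
Propagation delays (d/s per hop): 28846.2, 62566.8 μs; sum = 91413 μs.
End-to-end = 91400 μs.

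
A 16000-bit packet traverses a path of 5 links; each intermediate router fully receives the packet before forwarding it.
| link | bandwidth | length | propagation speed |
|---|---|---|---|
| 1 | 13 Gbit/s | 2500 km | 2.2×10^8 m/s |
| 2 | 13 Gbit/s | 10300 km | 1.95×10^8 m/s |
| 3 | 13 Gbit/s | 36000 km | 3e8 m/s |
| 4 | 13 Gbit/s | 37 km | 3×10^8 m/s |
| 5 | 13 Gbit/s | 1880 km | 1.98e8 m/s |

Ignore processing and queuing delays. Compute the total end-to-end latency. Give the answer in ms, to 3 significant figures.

Transmission delay per hop = L/R = 16000/13000000000 = 0.00123077 ms; 5 hops → 0.00615385 ms.
Propagation delays (d/s per hop): 11.3636, 52.8205, 120, 0.123333, 9.49495 ms; sum = 193.802 ms.
End-to-end = 194 ms.

194 ms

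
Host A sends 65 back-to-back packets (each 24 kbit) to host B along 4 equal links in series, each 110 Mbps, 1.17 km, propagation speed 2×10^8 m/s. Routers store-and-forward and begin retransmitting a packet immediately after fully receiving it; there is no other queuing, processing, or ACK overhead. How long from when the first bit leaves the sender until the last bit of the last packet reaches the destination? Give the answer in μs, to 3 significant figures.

Per-hop transmission t_tx = L/R = 24000/110000000 = 218.182 μs.
Per-hop propagation t_prop = 1170/200000000 = 5.85 μs.
Pipeline fill: first packet needs 4·t_tx to clear all hops; remaining 64 packets each add one t_tx.
Total = (4+65-1)·t_tx + 4·t_prop = 68·218.182 + 4·5.85 = 14900 μs.

14900 μs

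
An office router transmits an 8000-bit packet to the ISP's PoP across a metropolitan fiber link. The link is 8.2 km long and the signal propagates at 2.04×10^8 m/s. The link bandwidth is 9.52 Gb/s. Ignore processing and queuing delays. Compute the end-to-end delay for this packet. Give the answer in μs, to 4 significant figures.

41.04 μs

Transmission delay = L/R = 8000 / 9520000000 = 0.840336 μs.
Propagation delay = d/s = 8200 m / 204000000 m/s = 40.1961 μs.
Total = 41.04 μs.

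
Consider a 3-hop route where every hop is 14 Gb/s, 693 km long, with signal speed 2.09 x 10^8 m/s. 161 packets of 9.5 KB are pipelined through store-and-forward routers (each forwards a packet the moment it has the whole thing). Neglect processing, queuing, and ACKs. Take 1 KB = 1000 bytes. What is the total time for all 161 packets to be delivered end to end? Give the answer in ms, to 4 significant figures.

10.83 ms

Per-hop transmission t_tx = L/R = 76000/14000000000 = 0.00542857 ms.
Per-hop propagation t_prop = 693000/209000000 = 3.31579 ms.
Pipeline fill: first packet needs 3·t_tx to clear all hops; remaining 160 packets each add one t_tx.
Total = (3+161-1)·t_tx + 3·t_prop = 163·0.00542857 + 3·3.31579 = 10.83 ms.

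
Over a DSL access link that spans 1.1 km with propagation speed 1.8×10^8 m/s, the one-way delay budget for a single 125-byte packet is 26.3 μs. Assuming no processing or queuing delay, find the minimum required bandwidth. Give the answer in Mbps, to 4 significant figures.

L = 1000 bits.
Propagation delay = 1100 / 180000000 = 6.11111 μs.
Transmission budget = 26.3 − 6.11111 = 20.1889 μs.
R ≥ L / t_tx = 1000 bits / 2.01889e-05 s = 49.53 Mbps.

49.53 Mbps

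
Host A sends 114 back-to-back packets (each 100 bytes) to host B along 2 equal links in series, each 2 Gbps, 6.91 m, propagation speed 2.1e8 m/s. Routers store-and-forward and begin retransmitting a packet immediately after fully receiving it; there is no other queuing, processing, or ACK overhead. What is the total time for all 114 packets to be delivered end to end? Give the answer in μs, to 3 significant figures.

Per-hop transmission t_tx = L/R = 800/2000000000 = 0.4 μs.
Per-hop propagation t_prop = 6.91/210000000 = 0.0329048 μs.
Pipeline fill: first packet needs 2·t_tx to clear all hops; remaining 113 packets each add one t_tx.
Total = (2+114-1)·t_tx + 2·t_prop = 115·0.4 + 2·0.0329048 = 46.1 μs.

46.1 μs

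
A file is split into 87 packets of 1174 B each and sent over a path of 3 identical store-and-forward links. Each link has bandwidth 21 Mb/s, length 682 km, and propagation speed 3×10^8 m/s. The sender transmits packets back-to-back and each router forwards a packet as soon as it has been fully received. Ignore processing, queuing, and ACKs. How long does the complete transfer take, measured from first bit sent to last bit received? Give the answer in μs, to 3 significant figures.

46600 μs

Per-hop transmission t_tx = L/R = 9392/21000000 = 447.238 μs.
Per-hop propagation t_prop = 682000/300000000 = 2273.33 μs.
Pipeline fill: first packet needs 3·t_tx to clear all hops; remaining 86 packets each add one t_tx.
Total = (3+87-1)·t_tx + 3·t_prop = 89·447.238 + 3·2273.33 = 46600 μs.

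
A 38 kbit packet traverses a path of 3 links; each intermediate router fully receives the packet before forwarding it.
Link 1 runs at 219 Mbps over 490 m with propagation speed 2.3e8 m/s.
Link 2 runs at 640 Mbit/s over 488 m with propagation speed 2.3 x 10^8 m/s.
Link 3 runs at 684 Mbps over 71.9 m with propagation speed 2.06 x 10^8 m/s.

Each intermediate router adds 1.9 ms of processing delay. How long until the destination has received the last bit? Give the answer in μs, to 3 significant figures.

L = 38000 bits.
Transmission delays (L/R per hop): 173.516, 59.375, 55.5556 μs; sum = 288.447 μs.
Propagation delays (d/s per hop): 2.13043, 2.12174, 0.349029 μs; sum = 4.6012 μs.
Processing at 2 router(s): 2 × 1.9 ms = 3800 μs.
End-to-end = 4090 μs.

4090 μs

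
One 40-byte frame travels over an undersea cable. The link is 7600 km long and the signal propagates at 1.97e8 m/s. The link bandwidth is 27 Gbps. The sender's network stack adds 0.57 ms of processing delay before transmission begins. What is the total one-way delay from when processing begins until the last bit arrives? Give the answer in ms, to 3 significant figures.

39.1 ms

L = 40 × 8 = 320 bits.
Transmission delay = L/R = 320 / 27000000000 = 1.18519e-05 ms.
Propagation delay = d/s = 7600000 m / 197000000 m/s = 38.5787 ms.
Plus processing delay 0.57 ms = 0.57 ms.
Total = 39.1 ms.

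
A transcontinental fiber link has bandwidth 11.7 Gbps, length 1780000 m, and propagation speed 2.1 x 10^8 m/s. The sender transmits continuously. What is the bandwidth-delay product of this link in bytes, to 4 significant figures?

12400000 bytes

Propagation delay = 1780000 / 210000000 = 0.00847619 s.
BDP = R × t_prop = 11700000000 × 0.00847619 = 99171400 bits.
In bytes: 99171400/8 = 12400000 bytes.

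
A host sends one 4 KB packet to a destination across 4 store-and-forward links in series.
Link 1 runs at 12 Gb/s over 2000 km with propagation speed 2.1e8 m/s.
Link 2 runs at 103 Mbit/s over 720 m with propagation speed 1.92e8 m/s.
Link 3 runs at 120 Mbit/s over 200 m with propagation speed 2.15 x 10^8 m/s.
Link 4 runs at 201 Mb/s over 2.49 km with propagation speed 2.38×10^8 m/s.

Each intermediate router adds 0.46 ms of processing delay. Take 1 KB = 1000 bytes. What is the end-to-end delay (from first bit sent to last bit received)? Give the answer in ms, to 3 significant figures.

11.7 ms

L = 32000 bits.
Transmission delays (L/R per hop): 0.00266667, 0.31068, 0.266667, 0.159204 ms; sum = 0.739217 ms.
Propagation delays (d/s per hop): 9.52381, 0.00375, 0.000930233, 0.0104622 ms; sum = 9.53895 ms.
Processing at 3 router(s): 3 × 0.46 ms = 1.38 ms.
End-to-end = 11.7 ms.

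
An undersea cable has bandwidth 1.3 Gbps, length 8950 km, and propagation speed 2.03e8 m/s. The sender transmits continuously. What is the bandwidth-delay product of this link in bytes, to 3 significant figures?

7160000 bytes

Propagation delay = 8950000 / 2.03e+08 = 0.0440887 s.
BDP = R × t_prop = 1300000000 × 0.0440887 = 57315300 bits.
In bytes: 57315300/8 = 7160000 bytes.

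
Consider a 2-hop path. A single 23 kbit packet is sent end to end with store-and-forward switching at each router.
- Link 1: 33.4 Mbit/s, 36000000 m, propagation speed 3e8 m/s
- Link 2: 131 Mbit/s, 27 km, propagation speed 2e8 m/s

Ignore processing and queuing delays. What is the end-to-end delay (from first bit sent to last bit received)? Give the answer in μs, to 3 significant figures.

L = 23000 bits.
Transmission delays (L/R per hop): 688.623, 175.573 μs; sum = 864.195 μs.
Propagation delays (d/s per hop): 120000, 135 μs; sum = 120135 μs.
End-to-end = 121000 μs.

121000 μs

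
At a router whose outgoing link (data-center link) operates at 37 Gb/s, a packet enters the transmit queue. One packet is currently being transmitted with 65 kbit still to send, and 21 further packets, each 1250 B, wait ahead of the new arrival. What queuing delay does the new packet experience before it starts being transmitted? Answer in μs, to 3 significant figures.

Each queued packet: L/R = 10000/37000000000 = 0.27027 μs.
21 queued → 5.67568 μs.
Plus remaining 65000 bits of current packet: 1.75676 μs.
Queuing delay = 7.43 μs.

7.43 μs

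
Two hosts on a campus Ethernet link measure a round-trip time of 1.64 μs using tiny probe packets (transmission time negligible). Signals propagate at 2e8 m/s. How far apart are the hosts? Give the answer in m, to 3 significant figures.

164 m

One-way propagation = RTT/2 = 0.82 μs.
d = s × t = 200000000 × 8.2e-07 = 164 m.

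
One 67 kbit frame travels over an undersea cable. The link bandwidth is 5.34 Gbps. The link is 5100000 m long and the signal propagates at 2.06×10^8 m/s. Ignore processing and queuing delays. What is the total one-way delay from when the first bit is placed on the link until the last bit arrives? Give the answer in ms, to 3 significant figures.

24.8 ms

L = 67000 bits.
Transmission delay = L/R = 67000 / 5340000000 = 0.0125468 ms.
Propagation delay = d/s = 5100000 m / 206000000 m/s = 24.7573 ms.
Total = 24.8 ms.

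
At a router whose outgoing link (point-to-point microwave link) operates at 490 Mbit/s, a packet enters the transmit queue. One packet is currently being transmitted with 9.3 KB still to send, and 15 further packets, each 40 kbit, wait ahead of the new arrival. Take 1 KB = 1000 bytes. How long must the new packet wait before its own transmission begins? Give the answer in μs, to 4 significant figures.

Each queued packet: L/R = 40000/490000000 = 81.6327 μs.
15 queued → 1224.49 μs.
Plus remaining 74400 bits of current packet: 151.837 μs.
Queuing delay = 1376 μs.

1376 μs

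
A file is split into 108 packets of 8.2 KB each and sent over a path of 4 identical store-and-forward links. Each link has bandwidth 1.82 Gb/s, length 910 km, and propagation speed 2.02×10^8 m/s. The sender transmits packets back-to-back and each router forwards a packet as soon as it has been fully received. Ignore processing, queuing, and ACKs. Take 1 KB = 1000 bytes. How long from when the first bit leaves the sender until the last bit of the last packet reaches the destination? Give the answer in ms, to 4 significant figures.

22.02 ms

Per-hop transmission t_tx = L/R = 65600/1820000000 = 0.036044 ms.
Per-hop propagation t_prop = 910000/202000000 = 4.50495 ms.
Pipeline fill: first packet needs 4·t_tx to clear all hops; remaining 107 packets each add one t_tx.
Total = (4+108-1)·t_tx + 4·t_prop = 111·0.036044 + 4·4.50495 = 22.02 ms.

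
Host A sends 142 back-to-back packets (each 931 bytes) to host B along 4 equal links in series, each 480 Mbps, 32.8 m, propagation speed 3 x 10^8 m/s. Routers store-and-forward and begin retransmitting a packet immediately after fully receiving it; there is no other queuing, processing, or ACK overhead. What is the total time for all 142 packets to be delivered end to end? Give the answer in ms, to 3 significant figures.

Per-hop transmission t_tx = L/R = 7448/480000000 = 0.0155167 ms.
Per-hop propagation t_prop = 32.8/300000000 = 0.000109333 ms.
Pipeline fill: first packet needs 4·t_tx to clear all hops; remaining 141 packets each add one t_tx.
Total = (4+142-1)·t_tx + 4·t_prop = 145·0.0155167 + 4·0.000109333 = 2.25 ms.

2.25 ms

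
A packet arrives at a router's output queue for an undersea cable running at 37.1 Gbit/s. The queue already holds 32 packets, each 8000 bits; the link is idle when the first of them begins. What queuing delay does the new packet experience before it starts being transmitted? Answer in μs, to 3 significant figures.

Each queued packet: L/R = 8000/37100000000 = 0.215633 μs.
32 queued → 6.90027 μs.
Queuing delay = 6.90 μs.

6.90 μs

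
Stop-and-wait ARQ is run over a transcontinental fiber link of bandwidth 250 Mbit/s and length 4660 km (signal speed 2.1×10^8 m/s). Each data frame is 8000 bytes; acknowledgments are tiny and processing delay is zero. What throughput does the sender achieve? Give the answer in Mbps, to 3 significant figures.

t_tx = L/R = 64000/250000000 = 0.000256 s.
t_prop = 4660000/210000000 = 0.0221905 s; RTT = 0.044381 s.
Cycle = t_tx + RTT = 0.044637 s.
Throughput = L / cycle = 64000 / 0.044637 = 1.43 Mbps.

1.43 Mbps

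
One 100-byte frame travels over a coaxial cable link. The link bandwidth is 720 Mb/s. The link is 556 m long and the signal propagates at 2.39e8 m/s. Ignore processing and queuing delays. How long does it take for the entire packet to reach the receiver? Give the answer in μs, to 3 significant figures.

L = 100 × 8 = 800 bits.
Transmission delay = L/R = 800 / 720000000 = 1.11111 μs.
Propagation delay = d/s = 556 m / 239000000 m/s = 2.32636 μs.
Total = 3.44 μs.

3.44 μs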